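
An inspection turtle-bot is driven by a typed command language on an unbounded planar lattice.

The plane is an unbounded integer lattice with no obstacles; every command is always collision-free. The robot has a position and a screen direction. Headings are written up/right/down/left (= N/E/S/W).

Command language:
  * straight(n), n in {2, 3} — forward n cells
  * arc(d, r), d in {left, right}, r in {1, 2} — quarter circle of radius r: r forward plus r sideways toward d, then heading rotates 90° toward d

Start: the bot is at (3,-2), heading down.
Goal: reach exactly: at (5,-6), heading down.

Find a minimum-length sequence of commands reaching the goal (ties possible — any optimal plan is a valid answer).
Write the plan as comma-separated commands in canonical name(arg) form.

t0: at (3,-2), heading down
1. straight(2) → at (3,-4), heading down
2. arc(left, 1) → at (4,-5), heading right
3. arc(right, 1) → at (5,-6), heading down
shorter routes all fall short; 3 is best.

straight(2), arc(left, 1), arc(right, 1)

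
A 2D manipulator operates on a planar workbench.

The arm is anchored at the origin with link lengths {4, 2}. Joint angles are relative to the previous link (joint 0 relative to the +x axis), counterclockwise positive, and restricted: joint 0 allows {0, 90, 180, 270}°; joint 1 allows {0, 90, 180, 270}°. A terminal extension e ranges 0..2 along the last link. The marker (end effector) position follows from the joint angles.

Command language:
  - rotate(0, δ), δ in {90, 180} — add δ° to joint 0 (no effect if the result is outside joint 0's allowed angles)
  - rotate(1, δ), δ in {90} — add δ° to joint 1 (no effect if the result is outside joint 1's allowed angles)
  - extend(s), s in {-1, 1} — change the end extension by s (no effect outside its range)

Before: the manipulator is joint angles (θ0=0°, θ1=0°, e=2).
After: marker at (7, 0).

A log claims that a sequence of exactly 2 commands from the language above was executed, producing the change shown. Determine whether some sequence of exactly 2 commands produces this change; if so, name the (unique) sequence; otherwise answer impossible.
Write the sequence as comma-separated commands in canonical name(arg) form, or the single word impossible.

extend(1), extend(-1)

key: running extend(-1) before extend(1) would end elsewhere — order is forced
initial: joint angles (θ0=0°, θ1=0°, e=2)
t=1 extend(1) ⇒ joint angles (θ0=0°, θ1=0°, e=2)
t=2 extend(-1) ⇒ joint angles (θ0=0°, θ1=0°, e=1)
no other 2-command option fits: unique.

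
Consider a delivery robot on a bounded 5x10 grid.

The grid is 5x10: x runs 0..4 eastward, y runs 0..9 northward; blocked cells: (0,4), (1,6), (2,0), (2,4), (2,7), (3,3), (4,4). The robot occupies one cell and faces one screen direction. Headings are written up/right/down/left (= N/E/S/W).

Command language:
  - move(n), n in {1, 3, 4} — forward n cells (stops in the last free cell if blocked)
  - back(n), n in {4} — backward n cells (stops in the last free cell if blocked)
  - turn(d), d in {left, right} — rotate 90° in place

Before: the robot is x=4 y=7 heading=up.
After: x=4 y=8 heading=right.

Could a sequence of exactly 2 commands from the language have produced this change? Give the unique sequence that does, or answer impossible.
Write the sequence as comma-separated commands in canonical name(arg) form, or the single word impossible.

key: order matters: swapping move(1) and turn(right) lands elsewhere
initial: x=4 y=7 heading=up
t=1 move(1) ⇒ x=4 y=8 heading=up
t=2 turn(right) ⇒ x=4 y=8 heading=right
uniquely the one of 36 2-step routes that fits.

move(1), turn(right)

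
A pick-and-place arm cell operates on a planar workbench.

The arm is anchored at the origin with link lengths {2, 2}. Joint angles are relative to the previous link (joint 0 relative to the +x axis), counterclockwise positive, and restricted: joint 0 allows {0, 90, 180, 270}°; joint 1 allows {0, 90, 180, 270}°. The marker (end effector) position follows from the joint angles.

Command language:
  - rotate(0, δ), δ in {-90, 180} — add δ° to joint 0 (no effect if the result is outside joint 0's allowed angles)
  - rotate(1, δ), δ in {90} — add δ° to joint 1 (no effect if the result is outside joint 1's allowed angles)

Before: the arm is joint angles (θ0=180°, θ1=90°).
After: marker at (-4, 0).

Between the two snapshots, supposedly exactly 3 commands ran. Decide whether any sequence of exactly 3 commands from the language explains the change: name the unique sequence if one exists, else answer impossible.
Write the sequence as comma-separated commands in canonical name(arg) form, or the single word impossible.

begin: joint angles (θ0=180°, θ1=90°)
[1] after rotate(1, 90): joint angles (θ0=180°, θ1=180°)
[2] after rotate(1, 90): joint angles (θ0=180°, θ1=270°)
[3] after rotate(1, 90): joint angles (θ0=180°, θ1=0°)
no other 3-command option fits: unique.

rotate(1, 90), rotate(1, 90), rotate(1, 90)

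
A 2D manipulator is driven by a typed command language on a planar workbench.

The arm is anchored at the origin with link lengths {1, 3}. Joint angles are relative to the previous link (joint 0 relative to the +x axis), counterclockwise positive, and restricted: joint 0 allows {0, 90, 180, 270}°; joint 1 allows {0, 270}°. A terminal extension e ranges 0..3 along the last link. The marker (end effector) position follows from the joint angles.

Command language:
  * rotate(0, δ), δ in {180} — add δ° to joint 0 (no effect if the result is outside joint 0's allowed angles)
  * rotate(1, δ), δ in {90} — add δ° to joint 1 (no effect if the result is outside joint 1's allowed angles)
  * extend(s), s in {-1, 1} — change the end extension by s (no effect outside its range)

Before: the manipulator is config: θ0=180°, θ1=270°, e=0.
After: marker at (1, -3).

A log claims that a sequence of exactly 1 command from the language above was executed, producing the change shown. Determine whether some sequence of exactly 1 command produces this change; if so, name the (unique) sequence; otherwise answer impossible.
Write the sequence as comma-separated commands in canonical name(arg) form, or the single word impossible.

rotate(0, 180)

initial: config: θ0=180°, θ1=270°, e=0
t=1 rotate(0, 180) ⇒ config: θ0=0°, θ1=270°, e=0
no rival 1-sequence matches.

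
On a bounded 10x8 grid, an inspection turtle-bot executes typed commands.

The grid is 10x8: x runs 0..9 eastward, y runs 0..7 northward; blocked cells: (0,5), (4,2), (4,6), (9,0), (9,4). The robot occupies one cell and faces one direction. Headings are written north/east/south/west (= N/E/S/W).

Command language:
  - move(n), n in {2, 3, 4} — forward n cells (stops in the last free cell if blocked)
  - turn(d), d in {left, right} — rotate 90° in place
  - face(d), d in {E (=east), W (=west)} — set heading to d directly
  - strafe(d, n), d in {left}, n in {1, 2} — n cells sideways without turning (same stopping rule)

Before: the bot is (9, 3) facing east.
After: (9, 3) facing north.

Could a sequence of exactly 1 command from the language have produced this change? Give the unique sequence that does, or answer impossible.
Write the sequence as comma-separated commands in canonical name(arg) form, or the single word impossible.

key: parked at (9,3) the whole time — nothing moves the robot
t0: (9, 3) facing east
t=1 turn(left) ⇒ (9, 3) facing north
no other 1-command option fits: unique.

turn(left)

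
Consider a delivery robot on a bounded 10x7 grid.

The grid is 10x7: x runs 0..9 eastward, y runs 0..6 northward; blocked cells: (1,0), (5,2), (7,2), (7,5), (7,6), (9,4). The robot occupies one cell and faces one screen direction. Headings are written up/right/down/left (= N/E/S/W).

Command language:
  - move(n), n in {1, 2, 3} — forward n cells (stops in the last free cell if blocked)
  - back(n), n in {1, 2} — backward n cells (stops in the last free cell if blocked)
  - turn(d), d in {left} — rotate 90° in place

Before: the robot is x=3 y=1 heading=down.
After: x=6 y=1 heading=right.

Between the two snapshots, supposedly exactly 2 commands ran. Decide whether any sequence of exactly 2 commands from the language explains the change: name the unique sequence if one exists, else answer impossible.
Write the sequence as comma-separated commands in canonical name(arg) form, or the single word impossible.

turn(left), move(3)

key: running move(3) before turn(left) would end elsewhere — order is forced
from: x=3 y=1 heading=down
t=1 turn(left) ⇒ x=3 y=1 heading=right
t=2 move(3) ⇒ x=6 y=1 heading=right
no other 2-command option fits: unique.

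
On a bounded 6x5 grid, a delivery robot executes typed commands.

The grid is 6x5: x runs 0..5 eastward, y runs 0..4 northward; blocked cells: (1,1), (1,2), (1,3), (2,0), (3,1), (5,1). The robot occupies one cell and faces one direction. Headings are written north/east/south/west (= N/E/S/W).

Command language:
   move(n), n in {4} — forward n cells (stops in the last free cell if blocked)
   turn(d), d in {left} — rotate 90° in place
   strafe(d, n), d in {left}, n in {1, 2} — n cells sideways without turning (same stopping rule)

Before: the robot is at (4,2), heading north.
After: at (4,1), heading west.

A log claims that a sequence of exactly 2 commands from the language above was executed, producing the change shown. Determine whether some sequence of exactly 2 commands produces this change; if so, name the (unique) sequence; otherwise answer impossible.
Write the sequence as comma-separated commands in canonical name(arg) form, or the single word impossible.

turn(left), strafe(left, 1)

key: order matters: swapping turn(left) and strafe(left, 1) lands elsewhere
t0: at (4,2), heading north
t=1 turn(left) ⇒ at (4,2), heading west
t=2 strafe(left, 1) ⇒ at (4,1), heading west
uniquely the one of 16 2-step routes that fits.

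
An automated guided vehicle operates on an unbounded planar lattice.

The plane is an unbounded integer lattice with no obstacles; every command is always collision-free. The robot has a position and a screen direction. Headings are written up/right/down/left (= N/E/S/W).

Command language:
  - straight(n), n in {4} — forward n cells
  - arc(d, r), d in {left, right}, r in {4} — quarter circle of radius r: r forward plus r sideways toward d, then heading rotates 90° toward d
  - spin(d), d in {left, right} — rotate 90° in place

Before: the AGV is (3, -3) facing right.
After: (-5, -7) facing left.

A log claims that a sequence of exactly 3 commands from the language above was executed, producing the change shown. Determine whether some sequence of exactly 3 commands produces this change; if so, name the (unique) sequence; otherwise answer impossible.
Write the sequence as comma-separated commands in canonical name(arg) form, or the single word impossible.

spin(right), arc(right, 4), straight(4)

key: running straight(4) before spin(right) would end elsewhere — order is forced
from: (3, -3) facing right
step 1 (spin(right)): (3, -3) facing down
step 2 (arc(right, 4)): (-1, -7) facing left
step 3 (straight(4)): (-5, -7) facing left
no other 3-command option fits: unique.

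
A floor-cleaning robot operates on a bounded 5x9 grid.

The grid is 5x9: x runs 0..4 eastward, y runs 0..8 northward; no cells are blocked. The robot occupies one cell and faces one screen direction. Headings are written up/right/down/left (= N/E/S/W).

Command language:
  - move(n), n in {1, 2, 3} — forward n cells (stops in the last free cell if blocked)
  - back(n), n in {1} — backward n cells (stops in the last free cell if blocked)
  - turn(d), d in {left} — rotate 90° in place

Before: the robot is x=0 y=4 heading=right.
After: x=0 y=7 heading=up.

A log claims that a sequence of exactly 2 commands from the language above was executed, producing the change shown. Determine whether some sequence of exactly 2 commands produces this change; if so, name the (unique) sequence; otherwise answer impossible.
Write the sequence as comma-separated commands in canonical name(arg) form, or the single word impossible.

turn(left), move(3)

key: position moved to (0,7) AND the heading swung to N — translation plus rotation needed
initial: x=0 y=4 heading=right
t=1 turn(left) ⇒ x=0 y=4 heading=up
t=2 move(3) ⇒ x=0 y=7 heading=up
all 25 alternatives checked — unique.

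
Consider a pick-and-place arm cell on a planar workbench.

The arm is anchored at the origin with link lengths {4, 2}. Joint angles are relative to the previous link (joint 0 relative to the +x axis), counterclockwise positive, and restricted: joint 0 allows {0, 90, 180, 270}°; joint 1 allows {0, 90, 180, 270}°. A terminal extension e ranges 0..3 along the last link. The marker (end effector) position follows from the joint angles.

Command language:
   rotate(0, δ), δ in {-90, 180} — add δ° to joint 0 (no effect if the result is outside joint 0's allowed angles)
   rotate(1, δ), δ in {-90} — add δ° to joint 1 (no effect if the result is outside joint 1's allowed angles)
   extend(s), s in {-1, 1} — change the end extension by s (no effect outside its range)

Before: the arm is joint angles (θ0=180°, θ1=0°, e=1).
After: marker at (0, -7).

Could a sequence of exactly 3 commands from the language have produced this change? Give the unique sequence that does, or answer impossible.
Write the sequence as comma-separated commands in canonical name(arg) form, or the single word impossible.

rotate(0, -90), rotate(0, -90), rotate(0, -90)

begin: joint angles (θ0=180°, θ1=0°, e=1)
1. rotate(0, -90) → joint angles (θ0=90°, θ1=0°, e=1)
2. rotate(0, -90) → joint angles (θ0=0°, θ1=0°, e=1)
3. rotate(0, -90) → joint angles (θ0=270°, θ1=0°, e=1)
all 125 alternatives checked — unique.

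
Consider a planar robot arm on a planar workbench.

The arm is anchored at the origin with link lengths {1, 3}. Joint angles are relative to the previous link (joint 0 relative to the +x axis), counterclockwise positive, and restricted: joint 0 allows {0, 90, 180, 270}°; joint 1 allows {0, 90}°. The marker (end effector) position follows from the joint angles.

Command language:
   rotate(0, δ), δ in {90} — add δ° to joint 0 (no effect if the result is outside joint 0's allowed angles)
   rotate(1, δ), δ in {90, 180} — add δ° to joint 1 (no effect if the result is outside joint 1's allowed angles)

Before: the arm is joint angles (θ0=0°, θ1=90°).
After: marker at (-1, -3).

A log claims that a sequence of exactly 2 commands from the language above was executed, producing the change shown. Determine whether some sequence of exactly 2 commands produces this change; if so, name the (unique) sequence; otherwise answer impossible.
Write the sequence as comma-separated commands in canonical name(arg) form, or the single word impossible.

rotate(0, 90), rotate(0, 90)

t0: joint angles (θ0=0°, θ1=90°)
step 1 (rotate(0, 90)): joint angles (θ0=90°, θ1=90°)
step 2 (rotate(0, 90)): joint angles (θ0=180°, θ1=90°)
all 9 alternatives checked — unique.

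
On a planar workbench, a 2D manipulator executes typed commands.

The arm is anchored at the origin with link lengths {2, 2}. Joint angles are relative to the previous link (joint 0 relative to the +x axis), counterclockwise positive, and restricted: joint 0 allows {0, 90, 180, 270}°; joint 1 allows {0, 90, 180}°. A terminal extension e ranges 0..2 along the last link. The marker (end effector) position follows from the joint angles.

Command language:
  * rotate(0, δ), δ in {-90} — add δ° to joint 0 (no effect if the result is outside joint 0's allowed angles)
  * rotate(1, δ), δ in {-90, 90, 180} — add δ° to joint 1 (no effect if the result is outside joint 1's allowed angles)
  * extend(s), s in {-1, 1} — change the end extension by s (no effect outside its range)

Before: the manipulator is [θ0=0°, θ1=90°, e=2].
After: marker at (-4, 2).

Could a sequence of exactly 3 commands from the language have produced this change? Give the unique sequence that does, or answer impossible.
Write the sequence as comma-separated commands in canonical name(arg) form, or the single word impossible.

rotate(0, -90), rotate(0, -90), rotate(0, -90)

initial: [θ0=0°, θ1=90°, e=2]
1. rotate(0, -90) → [θ0=270°, θ1=90°, e=2]
2. rotate(0, -90) → [θ0=180°, θ1=90°, e=2]
3. rotate(0, -90) → [θ0=90°, θ1=90°, e=2]
all 216 alternatives checked — unique.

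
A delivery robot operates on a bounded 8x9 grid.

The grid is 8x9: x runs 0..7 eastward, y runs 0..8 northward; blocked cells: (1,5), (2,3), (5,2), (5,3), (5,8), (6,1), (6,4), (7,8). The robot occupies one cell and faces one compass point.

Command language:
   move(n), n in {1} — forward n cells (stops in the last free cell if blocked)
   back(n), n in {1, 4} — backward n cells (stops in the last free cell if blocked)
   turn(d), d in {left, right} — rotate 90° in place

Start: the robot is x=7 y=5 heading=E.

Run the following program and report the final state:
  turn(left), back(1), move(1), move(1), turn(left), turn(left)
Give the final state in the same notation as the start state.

x=7 y=6 heading=S

initial: x=7 y=5 heading=E
[1] after turn(left): x=7 y=5 heading=N
[2] after back(1): x=7 y=4 heading=N
[3] after move(1): x=7 y=5 heading=N
[4] after move(1): x=7 y=6 heading=N
[5] after turn(left): x=7 y=6 heading=W
[6] after turn(left): x=7 y=6 heading=S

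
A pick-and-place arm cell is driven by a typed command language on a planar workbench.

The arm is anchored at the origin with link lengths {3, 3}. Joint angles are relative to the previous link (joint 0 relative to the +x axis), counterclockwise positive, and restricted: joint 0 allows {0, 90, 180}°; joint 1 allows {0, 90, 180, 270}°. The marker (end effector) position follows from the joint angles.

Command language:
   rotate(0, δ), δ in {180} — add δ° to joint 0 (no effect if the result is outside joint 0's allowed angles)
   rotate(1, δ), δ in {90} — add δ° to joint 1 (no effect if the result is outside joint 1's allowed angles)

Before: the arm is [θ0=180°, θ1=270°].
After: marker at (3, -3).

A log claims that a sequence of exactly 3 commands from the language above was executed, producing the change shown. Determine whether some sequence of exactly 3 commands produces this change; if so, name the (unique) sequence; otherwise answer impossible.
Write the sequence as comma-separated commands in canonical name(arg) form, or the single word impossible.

t0: [θ0=180°, θ1=270°]
1. rotate(0, 180) → [θ0=0°, θ1=270°]
2. rotate(0, 180) → [θ0=180°, θ1=270°]
3. rotate(0, 180) → [θ0=0°, θ1=270°]
no other 3-command option fits: unique.

rotate(0, 180), rotate(0, 180), rotate(0, 180)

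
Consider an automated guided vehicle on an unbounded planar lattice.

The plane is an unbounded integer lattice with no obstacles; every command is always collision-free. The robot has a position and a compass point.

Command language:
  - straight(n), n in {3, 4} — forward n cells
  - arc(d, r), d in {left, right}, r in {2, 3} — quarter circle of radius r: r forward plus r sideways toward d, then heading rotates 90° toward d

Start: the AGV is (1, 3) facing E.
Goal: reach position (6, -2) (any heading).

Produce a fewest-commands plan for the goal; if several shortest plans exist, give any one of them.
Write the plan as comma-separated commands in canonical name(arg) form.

begin: (1, 3) facing E
step 1 (arc(right, 2)): (3, 1) facing S
step 2 (arc(left, 3)): (6, -2) facing E
nothing shorter than 2 reaches the goal.

arc(right, 2), arc(left, 3)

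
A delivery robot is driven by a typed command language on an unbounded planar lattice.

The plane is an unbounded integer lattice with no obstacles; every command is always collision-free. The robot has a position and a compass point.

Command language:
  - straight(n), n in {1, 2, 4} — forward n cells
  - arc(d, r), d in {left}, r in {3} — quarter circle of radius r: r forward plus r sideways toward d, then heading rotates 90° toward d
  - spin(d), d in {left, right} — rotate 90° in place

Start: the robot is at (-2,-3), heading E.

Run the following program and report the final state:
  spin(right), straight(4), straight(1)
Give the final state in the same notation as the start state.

start: at (-2,-3), heading E
step 1 (spin(right)): at (-2,-3), heading S
step 2 (straight(4)): at (-2,-7), heading S
step 3 (straight(1)): at (-2,-8), heading S

at (-2,-8), heading S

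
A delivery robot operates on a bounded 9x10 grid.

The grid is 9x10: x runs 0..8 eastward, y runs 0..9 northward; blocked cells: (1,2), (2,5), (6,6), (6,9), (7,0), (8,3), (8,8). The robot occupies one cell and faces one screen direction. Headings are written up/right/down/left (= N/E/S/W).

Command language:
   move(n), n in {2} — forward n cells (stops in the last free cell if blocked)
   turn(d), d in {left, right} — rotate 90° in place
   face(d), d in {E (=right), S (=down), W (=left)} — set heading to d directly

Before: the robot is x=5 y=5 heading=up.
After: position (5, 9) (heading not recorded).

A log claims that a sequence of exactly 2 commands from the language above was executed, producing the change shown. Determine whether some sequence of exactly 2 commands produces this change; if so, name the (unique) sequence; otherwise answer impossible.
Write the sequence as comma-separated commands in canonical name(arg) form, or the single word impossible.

move(2), move(2)

initial: x=5 y=5 heading=up
step 1 (move(2)): x=5 y=7 heading=up
step 2 (move(2)): x=5 y=9 heading=up
all 36 alternatives checked — unique.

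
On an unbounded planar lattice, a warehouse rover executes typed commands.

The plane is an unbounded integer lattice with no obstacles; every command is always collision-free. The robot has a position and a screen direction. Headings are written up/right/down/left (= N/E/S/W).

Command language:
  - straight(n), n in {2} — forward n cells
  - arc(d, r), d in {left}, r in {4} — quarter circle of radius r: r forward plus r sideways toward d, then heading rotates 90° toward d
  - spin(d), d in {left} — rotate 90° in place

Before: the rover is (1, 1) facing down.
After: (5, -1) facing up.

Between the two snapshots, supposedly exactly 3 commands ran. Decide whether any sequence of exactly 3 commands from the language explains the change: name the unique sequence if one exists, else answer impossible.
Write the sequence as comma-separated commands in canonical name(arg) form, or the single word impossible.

arc(left, 4), spin(left), straight(2)

key: order matters: swapping arc(left, 4) and straight(2) lands elsewhere
from: (1, 1) facing down
1. arc(left, 4) → (5, -3) facing right
2. spin(left) → (5, -3) facing up
3. straight(2) → (5, -1) facing up
all 27 alternatives checked — unique.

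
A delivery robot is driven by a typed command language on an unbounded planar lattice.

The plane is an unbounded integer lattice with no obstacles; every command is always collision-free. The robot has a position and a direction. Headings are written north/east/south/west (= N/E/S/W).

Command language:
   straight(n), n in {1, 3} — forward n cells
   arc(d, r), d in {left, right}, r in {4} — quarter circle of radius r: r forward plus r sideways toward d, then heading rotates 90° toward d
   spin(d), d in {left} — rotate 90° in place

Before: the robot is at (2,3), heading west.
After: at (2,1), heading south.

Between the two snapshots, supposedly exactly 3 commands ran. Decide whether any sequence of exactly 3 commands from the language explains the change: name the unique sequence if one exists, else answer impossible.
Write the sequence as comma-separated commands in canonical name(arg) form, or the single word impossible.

spin(left), straight(1), straight(1)

key: position moved to (2,1) AND the heading swung to S — translation plus rotation needed
begin: at (2,3), heading west
1. spin(left) → at (2,3), heading south
2. straight(1) → at (2,2), heading south
3. straight(1) → at (2,1), heading south
no rival 3-sequence matches.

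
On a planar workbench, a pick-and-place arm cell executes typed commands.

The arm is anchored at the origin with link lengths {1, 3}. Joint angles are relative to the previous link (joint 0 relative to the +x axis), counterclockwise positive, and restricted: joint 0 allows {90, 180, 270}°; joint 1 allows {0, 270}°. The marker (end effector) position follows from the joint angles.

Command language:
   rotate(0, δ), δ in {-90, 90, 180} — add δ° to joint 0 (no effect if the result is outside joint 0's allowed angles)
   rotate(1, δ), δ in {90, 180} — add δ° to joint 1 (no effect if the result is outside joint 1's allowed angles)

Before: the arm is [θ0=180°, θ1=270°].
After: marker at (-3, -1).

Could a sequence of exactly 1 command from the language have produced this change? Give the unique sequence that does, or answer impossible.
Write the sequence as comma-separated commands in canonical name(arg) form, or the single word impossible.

begin: [θ0=180°, θ1=270°]
1. rotate(0, 90) → [θ0=270°, θ1=270°]
no rival 1-sequence matches.

rotate(0, 90)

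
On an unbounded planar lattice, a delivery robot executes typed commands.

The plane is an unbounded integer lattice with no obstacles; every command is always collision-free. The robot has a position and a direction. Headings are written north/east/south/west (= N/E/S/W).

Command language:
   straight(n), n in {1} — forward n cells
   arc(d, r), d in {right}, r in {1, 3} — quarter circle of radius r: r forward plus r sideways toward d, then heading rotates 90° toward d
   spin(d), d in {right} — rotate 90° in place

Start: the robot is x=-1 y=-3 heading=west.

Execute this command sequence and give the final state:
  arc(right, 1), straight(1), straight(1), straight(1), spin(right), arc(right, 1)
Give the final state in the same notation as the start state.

begin: x=-1 y=-3 heading=west
[1] after arc(right, 1): x=-2 y=-2 heading=north
[2] after straight(1): x=-2 y=-1 heading=north
[3] after straight(1): x=-2 y=0 heading=north
[4] after straight(1): x=-2 y=1 heading=north
[5] after spin(right): x=-2 y=1 heading=east
[6] after arc(right, 1): x=-1 y=0 heading=south

x=-1 y=0 heading=south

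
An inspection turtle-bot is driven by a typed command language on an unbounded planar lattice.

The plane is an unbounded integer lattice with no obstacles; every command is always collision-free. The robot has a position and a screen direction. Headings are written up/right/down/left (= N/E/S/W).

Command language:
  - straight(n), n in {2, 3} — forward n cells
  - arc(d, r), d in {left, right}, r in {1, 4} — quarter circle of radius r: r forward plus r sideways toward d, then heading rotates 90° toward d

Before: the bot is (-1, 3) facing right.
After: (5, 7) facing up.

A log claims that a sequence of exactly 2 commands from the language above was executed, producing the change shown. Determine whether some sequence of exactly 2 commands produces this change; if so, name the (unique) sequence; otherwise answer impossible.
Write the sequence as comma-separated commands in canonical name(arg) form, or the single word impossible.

straight(2), arc(left, 4)

key: position moved to (5,7) AND the heading swung to N — translation plus rotation needed
from: (-1, 3) facing right
step 1 (straight(2)): (1, 3) facing right
step 2 (arc(left, 4)): (5, 7) facing up
no other 2-command option fits: unique.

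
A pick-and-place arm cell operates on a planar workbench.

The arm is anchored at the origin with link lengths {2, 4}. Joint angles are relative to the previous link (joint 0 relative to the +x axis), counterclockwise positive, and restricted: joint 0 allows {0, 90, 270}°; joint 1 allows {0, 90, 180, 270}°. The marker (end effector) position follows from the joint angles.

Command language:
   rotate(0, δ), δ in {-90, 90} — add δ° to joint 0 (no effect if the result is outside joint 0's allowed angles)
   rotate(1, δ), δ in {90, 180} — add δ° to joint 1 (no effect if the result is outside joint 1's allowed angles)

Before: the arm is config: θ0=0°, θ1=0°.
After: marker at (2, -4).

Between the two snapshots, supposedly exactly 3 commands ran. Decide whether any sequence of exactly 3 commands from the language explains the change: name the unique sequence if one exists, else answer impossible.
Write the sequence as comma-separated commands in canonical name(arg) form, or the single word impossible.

begin: config: θ0=0°, θ1=0°
step 1 (rotate(1, 90)): config: θ0=0°, θ1=90°
step 2 (rotate(1, 90)): config: θ0=0°, θ1=180°
step 3 (rotate(1, 90)): config: θ0=0°, θ1=270°
uniquely the one of 64 3-step routes that fits.

rotate(1, 90), rotate(1, 90), rotate(1, 90)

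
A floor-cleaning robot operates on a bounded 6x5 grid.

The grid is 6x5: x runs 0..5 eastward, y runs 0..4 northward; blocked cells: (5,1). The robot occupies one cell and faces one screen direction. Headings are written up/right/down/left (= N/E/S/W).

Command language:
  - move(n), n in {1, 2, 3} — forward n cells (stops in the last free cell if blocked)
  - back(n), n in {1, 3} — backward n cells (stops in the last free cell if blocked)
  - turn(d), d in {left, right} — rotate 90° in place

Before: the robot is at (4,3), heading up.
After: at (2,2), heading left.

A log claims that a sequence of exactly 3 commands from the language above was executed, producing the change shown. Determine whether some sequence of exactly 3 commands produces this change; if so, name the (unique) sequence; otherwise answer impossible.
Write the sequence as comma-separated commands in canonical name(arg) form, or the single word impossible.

key: running move(2) before back(1) would end elsewhere — order is forced
start: at (4,3), heading up
step 1 (back(1)): at (4,2), heading up
step 2 (turn(left)): at (4,2), heading left
step 3 (move(2)): at (2,2), heading left
uniquely the one of 343 3-step routes that fits.

back(1), turn(left), move(2)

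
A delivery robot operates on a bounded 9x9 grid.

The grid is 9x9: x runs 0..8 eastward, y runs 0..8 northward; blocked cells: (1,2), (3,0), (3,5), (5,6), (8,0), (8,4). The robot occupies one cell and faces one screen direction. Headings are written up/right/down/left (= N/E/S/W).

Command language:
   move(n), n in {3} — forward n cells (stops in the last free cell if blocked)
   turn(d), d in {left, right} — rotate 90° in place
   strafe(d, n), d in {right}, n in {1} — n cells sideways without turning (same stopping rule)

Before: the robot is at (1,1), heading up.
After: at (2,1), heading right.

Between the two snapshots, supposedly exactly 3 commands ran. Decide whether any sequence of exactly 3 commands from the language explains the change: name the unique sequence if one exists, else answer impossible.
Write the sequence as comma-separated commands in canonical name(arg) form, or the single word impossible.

key: running turn(right) before move(3) would end elsewhere — order is forced
from: at (1,1), heading up
1. move(3) → at (1,1), heading up
2. strafe(right, 1) → at (2,1), heading up
3. turn(right) → at (2,1), heading right
no rival 3-sequence matches.

move(3), strafe(right, 1), turn(right)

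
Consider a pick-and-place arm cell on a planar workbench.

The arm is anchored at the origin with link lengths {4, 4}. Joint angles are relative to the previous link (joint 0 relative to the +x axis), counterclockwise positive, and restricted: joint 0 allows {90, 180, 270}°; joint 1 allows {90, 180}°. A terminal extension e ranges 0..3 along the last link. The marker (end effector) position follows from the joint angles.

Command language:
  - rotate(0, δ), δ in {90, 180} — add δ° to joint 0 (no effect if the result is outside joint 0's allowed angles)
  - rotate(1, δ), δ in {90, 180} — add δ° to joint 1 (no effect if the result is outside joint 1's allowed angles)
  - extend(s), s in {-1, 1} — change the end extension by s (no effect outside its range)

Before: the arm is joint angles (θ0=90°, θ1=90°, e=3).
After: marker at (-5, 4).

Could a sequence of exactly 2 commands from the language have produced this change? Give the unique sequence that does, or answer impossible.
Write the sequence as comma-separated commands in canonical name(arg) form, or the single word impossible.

extend(-1), extend(-1)

t0: joint angles (θ0=90°, θ1=90°, e=3)
1. extend(-1) → joint angles (θ0=90°, θ1=90°, e=2)
2. extend(-1) → joint angles (θ0=90°, θ1=90°, e=1)
uniquely the one of 36 2-step routes that fits.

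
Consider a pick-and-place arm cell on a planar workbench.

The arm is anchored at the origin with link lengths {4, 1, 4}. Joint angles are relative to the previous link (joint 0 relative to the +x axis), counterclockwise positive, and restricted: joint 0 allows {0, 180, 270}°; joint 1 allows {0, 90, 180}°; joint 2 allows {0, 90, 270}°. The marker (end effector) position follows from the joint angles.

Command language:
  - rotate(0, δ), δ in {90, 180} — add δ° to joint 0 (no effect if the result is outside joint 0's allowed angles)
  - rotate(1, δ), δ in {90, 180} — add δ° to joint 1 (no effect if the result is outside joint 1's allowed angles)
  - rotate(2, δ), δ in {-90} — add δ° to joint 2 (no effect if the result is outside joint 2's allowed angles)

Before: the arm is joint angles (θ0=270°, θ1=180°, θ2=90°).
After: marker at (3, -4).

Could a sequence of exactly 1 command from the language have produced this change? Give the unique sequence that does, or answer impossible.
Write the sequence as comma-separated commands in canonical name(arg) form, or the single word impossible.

start: joint angles (θ0=270°, θ1=180°, θ2=90°)
1. rotate(0, 90) → joint angles (θ0=0°, θ1=180°, θ2=90°)
no other 1-command option fits: unique.

rotate(0, 90)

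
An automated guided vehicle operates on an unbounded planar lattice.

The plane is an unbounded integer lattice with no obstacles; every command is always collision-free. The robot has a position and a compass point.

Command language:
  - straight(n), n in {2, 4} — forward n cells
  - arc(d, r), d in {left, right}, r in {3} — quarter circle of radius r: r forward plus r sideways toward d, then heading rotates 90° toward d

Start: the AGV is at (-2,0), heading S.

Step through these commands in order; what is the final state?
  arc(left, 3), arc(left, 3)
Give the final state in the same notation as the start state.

at (4,0), heading N

initial: at (-2,0), heading S
t=1 arc(left, 3) ⇒ at (1,-3), heading E
t=2 arc(left, 3) ⇒ at (4,0), heading N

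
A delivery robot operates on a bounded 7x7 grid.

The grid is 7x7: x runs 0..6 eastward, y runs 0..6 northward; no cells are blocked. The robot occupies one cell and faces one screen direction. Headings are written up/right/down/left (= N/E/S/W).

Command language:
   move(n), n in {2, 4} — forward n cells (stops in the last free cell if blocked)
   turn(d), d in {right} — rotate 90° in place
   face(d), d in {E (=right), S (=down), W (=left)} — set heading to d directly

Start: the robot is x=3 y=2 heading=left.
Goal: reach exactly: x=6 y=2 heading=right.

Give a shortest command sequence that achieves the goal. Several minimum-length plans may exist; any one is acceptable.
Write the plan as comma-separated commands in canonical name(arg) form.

begin: x=3 y=2 heading=left
t=1 face(E) ⇒ x=3 y=2 heading=right
t=2 move(4) ⇒ x=6 y=2 heading=right
no 1-step plan works, so 2 is optimal.

face(E), move(4)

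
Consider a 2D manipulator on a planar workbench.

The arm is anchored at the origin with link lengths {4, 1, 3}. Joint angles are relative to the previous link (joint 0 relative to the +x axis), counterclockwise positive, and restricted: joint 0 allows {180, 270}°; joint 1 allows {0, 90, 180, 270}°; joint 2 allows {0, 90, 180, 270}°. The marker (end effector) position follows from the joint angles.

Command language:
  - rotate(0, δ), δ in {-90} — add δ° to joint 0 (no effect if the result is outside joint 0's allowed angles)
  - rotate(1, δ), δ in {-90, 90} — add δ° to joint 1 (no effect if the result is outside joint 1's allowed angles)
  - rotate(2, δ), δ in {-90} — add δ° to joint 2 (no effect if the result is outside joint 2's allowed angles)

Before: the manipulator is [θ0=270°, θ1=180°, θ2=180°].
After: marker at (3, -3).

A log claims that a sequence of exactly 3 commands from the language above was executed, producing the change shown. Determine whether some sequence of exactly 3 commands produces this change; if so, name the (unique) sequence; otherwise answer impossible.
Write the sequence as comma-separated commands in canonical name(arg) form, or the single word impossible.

begin: [θ0=270°, θ1=180°, θ2=180°]
step 1 (rotate(2, -90)): [θ0=270°, θ1=180°, θ2=90°]
step 2 (rotate(2, -90)): [θ0=270°, θ1=180°, θ2=0°]
step 3 (rotate(2, -90)): [θ0=270°, θ1=180°, θ2=270°]
no rival 3-sequence matches.

rotate(2, -90), rotate(2, -90), rotate(2, -90)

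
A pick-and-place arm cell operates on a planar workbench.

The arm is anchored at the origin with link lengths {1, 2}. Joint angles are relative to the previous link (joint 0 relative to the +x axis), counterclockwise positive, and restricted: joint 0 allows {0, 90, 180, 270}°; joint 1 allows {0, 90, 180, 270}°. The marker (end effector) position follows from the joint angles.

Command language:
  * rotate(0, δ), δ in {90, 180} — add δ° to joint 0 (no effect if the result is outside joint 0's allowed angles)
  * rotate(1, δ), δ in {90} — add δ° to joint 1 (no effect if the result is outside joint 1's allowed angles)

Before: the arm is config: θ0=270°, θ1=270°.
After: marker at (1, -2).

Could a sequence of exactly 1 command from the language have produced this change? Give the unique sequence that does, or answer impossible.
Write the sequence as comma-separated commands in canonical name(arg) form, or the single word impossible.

rotate(0, 90)

from: config: θ0=270°, θ1=270°
step 1 (rotate(0, 90)): config: θ0=0°, θ1=270°
all 3 alternatives checked — unique.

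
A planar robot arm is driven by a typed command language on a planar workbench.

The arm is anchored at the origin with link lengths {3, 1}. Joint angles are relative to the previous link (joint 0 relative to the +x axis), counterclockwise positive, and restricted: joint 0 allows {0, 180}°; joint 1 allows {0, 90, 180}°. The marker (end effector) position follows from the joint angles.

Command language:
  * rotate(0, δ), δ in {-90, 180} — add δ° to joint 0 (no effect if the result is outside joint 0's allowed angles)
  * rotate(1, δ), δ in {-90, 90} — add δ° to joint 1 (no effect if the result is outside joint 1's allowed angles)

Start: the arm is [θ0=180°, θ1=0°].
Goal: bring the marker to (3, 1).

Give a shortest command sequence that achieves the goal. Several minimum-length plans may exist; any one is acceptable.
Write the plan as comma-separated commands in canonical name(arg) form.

rotate(1, 90), rotate(0, 180)

start: [θ0=180°, θ1=0°]
step 1 (rotate(1, 90)): [θ0=180°, θ1=90°]
step 2 (rotate(0, 180)): [θ0=0°, θ1=90°]
minimal: 2 command(s), checked below 2.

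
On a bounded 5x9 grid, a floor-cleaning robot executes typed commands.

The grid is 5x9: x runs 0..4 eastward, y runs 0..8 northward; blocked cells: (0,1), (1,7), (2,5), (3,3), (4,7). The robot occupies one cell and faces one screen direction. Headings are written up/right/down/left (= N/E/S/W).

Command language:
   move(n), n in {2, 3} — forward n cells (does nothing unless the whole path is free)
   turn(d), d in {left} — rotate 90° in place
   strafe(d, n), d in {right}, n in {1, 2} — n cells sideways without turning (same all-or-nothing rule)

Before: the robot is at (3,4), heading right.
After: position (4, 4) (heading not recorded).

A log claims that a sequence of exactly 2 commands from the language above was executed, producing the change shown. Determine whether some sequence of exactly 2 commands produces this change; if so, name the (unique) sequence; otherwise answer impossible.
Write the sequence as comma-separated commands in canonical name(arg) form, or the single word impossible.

key: running strafe(right, 1) before turn(left) would end elsewhere — order is forced
start: at (3,4), heading right
[1] after turn(left): at (3,4), heading up
[2] after strafe(right, 1): at (4,4), heading up
no other 2-command option fits: unique.

turn(left), strafe(right, 1)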